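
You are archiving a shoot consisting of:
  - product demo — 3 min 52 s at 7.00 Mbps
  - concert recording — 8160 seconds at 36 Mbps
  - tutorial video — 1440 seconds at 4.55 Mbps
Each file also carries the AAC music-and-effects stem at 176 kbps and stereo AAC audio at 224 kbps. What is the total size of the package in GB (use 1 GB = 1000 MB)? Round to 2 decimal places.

Audio total: 176 + 224 = 400 kbps = 0.400 Mbps.
product demo: 7.400 Mbps × 232 s = 1716.8 Mb
concert recording: 36.400 Mbps × 8160 s = 297024.0 Mb
tutorial video: 4.950 Mbps × 1440 s = 7128.0 Mb
Total: 305868.8 Mb = 38233.6 MB.
= 38.23 GB.

38.23 GB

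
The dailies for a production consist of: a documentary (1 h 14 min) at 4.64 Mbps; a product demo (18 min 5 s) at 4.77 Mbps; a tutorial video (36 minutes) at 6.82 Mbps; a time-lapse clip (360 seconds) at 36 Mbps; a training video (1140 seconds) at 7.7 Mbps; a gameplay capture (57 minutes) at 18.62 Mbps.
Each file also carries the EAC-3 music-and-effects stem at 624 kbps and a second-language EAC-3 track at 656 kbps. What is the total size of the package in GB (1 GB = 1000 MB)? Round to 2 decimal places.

Audio total: 624 + 656 = 1280 kbps = 1.280 Mbps.
documentary: 5.920 Mbps × 4440 s = 26284.8 Mb
product demo: 6.050 Mbps × 1085 s = 6564.2 Mb
tutorial video: 8.100 Mbps × 2160 s = 17496.0 Mb
time-lapse clip: 37.280 Mbps × 360 s = 13420.8 Mb
training video: 8.980 Mbps × 1140 s = 10237.2 Mb
gameplay capture: 19.900 Mbps × 3420 s = 68058.0 Mb
Total: 142061.0 Mb = 17757.6 MB.
= 17.76 GB.

17.76 GB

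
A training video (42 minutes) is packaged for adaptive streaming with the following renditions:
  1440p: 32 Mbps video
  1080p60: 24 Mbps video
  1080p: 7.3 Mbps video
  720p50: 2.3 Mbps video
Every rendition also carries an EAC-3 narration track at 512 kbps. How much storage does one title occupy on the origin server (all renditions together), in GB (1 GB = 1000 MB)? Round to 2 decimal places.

21.31 GB

42 min = 2520 s
Audio: 512 kbps = 0.512 Mbps.
Sum of rendition bitrates: (32+0.512) + (24+0.512) + (7.3+0.512) + (2.3+0.512) = 67.648 Mbps.
× 2520 s = 170,473 Mb = 21,309 MB = 21.31 GB.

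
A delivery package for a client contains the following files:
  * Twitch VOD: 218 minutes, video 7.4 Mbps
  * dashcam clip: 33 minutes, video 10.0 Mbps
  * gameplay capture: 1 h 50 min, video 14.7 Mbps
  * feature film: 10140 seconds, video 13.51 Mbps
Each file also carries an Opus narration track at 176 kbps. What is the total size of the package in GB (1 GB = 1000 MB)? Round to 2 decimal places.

Audio: 176 kbps = 0.176 Mbps.
Twitch VOD: 7.576 Mbps × 13080 s = 99094.1 Mb
dashcam clip: 10.176 Mbps × 1980 s = 20148.5 Mb
gameplay capture: 14.876 Mbps × 6600 s = 98181.6 Mb
feature film: 13.686 Mbps × 10140 s = 138776.0 Mb
Total: 356200.2 Mb = 44525.0 MB.
= 44.53 GB.

44.53 GB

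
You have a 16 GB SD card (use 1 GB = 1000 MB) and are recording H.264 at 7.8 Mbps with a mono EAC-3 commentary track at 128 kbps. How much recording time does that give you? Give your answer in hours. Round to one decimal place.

4.5 hours

Audio: 128 kbps = 0.128 Mbps.
Total bitrate: 7.8 + 0.128 = 7.928 Mbps.
Capacity: 16 GB = 128,000 Mb.
Recording time: 128,000 / 7.928 = 16,145 s ≈ 4.48 hours.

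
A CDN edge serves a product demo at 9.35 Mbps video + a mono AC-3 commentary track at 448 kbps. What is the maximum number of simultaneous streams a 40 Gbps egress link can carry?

Audio: 448 kbps = 0.448 Mbps.
Per-viewer media rate: 9.798 Mbps.
40 Gbps = 40,000 Mbps; 40,000 / 9.798 = 4082.47 → 4082 viewers.

4082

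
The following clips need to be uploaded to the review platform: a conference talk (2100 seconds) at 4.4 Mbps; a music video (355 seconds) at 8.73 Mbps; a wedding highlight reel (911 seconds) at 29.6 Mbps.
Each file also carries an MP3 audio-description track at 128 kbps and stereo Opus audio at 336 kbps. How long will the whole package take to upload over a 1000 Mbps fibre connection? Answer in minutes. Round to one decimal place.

Audio total: 128 + 336 = 464 kbps = 0.464 Mbps.
conference talk: 4.864 Mbps × 2100 s = 10214.4 Mb
music video: 9.194 Mbps × 355 s = 3263.9 Mb
wedding highlight reel: 30.064 Mbps × 911 s = 27388.3 Mb
Total: 40866.6 Mb = 5108.3 MB.
At 1000 Mbps: 40866.6 / 1000 = 41 s ≈ 0.681 minutes.

0.7 minutes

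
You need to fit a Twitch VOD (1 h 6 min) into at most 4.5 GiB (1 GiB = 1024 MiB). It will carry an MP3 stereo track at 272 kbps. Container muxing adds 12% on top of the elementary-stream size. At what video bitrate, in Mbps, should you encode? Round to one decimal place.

Budget: 4.5 GiB = 38654.7 Mb.
Stream payload after overhead: 38654.7 / 1.12 = 34513.1 Mb.
1 h 6 min = 66 min = 3960 s
Total bitrate budget: 34513.1 Mb / 3960 s = 8.715 Mbps.
Audio: 272 kbps = 0.272 Mbps.
Video: 8.715 − 0.272 = 8.443 Mbps.

8.4 Mbps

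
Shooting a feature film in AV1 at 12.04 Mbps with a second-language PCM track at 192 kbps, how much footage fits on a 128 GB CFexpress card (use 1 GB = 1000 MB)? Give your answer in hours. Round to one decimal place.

Audio: 192 kbps = 0.192 Mbps.
Total bitrate: 12.04 + 0.192 = 12.232 Mbps.
Capacity: 128 GB = 1,024,000 Mb.
Recording time: 1,024,000 / 12.232 = 83,715 s ≈ 23.3 hours.

23.3 hours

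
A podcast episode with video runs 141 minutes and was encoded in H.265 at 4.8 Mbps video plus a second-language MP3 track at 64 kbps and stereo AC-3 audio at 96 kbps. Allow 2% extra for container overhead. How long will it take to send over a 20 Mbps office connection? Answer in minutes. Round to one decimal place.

35.7 minutes

141 min = 8460 s
Audio total: 64 + 96 = 160 kbps = 0.160 Mbps.
Total bitrate: 4.960 Mbps.
File: 4.960 Mbps × 8460 s = 41961.6 Mb.
With 2% container overhead: ×1.02. → 42800.8 Mb.
At 20 Mbps: 42800.8 / 20 = 2140.0 s ≈ 35.7 minutes.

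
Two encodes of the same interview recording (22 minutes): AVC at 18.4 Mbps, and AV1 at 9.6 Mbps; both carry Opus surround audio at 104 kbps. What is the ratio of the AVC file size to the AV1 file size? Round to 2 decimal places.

1.91

22 min = 1320 s
Audio: 104 kbps = 0.104 Mbps.
AVC: 18.504 Mbps × 1320 s = 24425.3 Mb = 3.053 GB.
AV1: 9.704 Mbps × 1320 s = 12809.3 Mb = 1.601 GB.
Ratio: 3.053 / 1.601 = 1.907.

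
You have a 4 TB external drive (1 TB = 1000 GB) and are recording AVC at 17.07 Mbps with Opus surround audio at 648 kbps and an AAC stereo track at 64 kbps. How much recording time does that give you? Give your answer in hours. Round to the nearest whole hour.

Audio total: 648 + 64 = 712 kbps = 0.712 Mbps.
Total bitrate: 17.07 + 0.712 = 17.782 Mbps.
Capacity: 4 TB = 32,000,000 Mb.
Recording time: 32,000,000 / 17.782 = 1,799,573 s ≈ 500 hours.

500 hours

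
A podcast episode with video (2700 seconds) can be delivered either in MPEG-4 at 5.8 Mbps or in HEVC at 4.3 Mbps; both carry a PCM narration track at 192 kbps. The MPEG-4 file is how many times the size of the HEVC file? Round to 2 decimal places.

1.33

Audio: 192 kbps = 0.192 Mbps.
MPEG-4: 5.992 Mbps × 2700 s = 16178.4 Mb = 1.883 GiB.
HEVC: 4.492 Mbps × 2700 s = 12128.4 Mb = 1.412 GiB.
Ratio: 1.883 / 1.412 = 1.334.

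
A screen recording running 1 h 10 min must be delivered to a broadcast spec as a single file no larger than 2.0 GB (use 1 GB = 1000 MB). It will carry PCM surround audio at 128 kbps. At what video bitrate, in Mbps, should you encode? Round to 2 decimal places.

3.68 Mbps

Budget: 2.0 GB = 16000.0 Mb.
1 h 10 min = 70 min = 4200 s
Total bitrate budget: 16000.0 Mb / 4200 s = 3.810 Mbps.
Audio: 128 kbps = 0.128 Mbps.
Video: 3.810 − 0.128 = 3.682 Mbps.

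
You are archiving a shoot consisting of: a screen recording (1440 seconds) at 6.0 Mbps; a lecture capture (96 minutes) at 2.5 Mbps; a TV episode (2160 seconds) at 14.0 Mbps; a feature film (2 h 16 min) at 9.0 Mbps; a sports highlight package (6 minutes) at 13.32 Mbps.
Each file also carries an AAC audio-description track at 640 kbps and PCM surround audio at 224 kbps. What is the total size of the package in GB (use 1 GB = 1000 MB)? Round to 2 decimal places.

Audio total: 640 + 224 = 864 kbps = 0.864 Mbps.
screen recording: 6.864 Mbps × 1440 s = 9884.2 Mb
lecture capture: 3.364 Mbps × 5760 s = 19376.6 Mb
TV episode: 14.864 Mbps × 2160 s = 32106.2 Mb
feature film: 9.864 Mbps × 8160 s = 80490.2 Mb
sports highlight package: 14.184 Mbps × 360 s = 5106.2 Mb
Total: 146963.5 Mb = 18370.4 MB.
= 18.37 GB.

18.37 GB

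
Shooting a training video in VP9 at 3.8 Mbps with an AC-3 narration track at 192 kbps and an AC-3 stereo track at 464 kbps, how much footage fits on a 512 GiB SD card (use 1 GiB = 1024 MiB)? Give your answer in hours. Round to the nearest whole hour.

Audio total: 192 + 464 = 656 kbps = 0.656 Mbps.
Total bitrate: 3.8 + 0.656 = 4.456 Mbps.
Capacity: 512 GiB = 4,398,047 Mb.
Recording time: 4,398,047 / 4.456 = 986,994 s ≈ 274 hours.

274 hours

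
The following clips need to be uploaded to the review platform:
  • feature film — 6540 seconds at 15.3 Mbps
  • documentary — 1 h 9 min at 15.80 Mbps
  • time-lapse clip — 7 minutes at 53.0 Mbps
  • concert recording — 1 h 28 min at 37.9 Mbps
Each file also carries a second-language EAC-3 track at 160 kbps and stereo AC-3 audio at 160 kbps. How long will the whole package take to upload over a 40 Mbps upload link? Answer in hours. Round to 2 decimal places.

Audio total: 160 + 160 = 320 kbps = 0.320 Mbps.
feature film: 15.620 Mbps × 6540 s = 102154.8 Mb
documentary: 16.120 Mbps × 4140 s = 66736.8 Mb
time-lapse clip: 53.320 Mbps × 420 s = 22394.4 Mb
concert recording: 38.220 Mbps × 5280 s = 201801.6 Mb
Total: 393087.6 Mb = 49135.9 MB.
At 40 Mbps: 393087.6 / 40 = 9827 s ≈ 2.73 hours.

2.73 hours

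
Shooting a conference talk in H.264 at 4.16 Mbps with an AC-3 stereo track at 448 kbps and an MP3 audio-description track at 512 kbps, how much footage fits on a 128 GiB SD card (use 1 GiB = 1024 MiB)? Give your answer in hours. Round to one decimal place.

59.7 hours

Audio total: 448 + 512 = 960 kbps = 0.960 Mbps.
Total bitrate: 4.16 + 0.960 = 5.120 Mbps.
Capacity: 128 GiB = 1,099,512 Mb.
Recording time: 1,099,512 / 5.120 = 214,748 s ≈ 59.7 hours.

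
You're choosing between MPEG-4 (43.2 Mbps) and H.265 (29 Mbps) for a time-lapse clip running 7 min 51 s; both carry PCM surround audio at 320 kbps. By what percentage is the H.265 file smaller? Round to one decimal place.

32.6%

7 min 51 s = 471 s
Audio: 320 kbps = 0.320 Mbps.
MPEG-4: 43.520 Mbps × 471 s = 20497.9 Mb = 2.562 GB.
H.265: 29.320 Mbps × 471 s = 13809.7 Mb = 1.726 GB.
Reduction: (1 − 1.726/2.562) × 100 = 32.63%.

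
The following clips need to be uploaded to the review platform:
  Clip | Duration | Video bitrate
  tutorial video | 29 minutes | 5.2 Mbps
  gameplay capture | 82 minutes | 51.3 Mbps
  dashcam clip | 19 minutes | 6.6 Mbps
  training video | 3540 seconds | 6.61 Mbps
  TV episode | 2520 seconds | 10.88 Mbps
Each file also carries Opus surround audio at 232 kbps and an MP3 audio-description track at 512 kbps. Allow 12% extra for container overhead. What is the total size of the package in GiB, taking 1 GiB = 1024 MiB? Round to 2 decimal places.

Audio total: 232 + 512 = 744 kbps = 0.744 Mbps.
tutorial video: 5.944 Mbps × 1740 s × 1.12 = 11583.7 Mb
gameplay capture: 52.044 Mbps × 4920 s × 1.12 = 286783.3 Mb
dashcam clip: 7.344 Mbps × 1140 s × 1.12 = 9376.8 Mb
training video: 7.354 Mbps × 3540 s × 1.12 = 29157.1 Mb
TV episode: 11.624 Mbps × 2520 s × 1.12 = 32807.6 Mb
Total: 369708.5 Mb = 46213.6 MB.
= 43.04 GiB.

43.04 GiB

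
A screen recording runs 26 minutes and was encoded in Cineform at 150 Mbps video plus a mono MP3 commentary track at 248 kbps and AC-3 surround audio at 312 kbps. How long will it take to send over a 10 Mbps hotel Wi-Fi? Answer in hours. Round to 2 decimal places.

26 min = 1560 s
Audio total: 248 + 312 = 560 kbps = 0.560 Mbps.
Total bitrate: 150.560 Mbps.
File: 150.560 Mbps × 1560 s = 234873.6 Mb.
At 10 Mbps: 234873.6 / 10 = 23487.4 s ≈ 6.52 hours.

6.52 hours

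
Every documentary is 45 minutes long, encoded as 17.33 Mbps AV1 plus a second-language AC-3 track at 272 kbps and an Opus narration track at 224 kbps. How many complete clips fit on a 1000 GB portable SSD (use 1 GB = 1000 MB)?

45 min = 2700 s
Audio total: 272 + 224 = 496 kbps = 0.496 Mbps.
Total bitrate: 17.826 Mbps.
Per item: 17.826 Mbps × 2700 s = 48,130 Mb = 6,016 MB.
Capacity: 1000 GB = 8,000,000 Mb; 166.22 items → 166 complete.

166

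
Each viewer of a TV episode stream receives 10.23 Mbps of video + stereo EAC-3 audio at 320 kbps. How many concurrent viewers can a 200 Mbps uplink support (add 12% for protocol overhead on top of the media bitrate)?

Audio: 320 kbps = 0.320 Mbps.
Per-viewer media rate: 10.550 Mbps.
On the wire with 12% overhead: 11.816 Mbps.
200 Mbps = 200.0 Mbps; 200.0 / 11.816 = 16.93 → 16 viewers.

16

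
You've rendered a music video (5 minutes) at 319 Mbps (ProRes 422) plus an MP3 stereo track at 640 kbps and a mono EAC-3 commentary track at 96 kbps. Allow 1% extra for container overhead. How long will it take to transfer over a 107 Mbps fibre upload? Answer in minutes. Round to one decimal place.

15.1 minutes

5 min = 300 s
Audio total: 640 + 96 = 736 kbps = 0.736 Mbps.
Total bitrate: 319.736 Mbps.
File: 319.736 Mbps × 300 s = 95920.8 Mb.
With 1% container overhead: ×1.01. → 96880.0 Mb.
At 107 Mbps: 96880.0 / 107 = 905.4 s ≈ 15.1 minutes.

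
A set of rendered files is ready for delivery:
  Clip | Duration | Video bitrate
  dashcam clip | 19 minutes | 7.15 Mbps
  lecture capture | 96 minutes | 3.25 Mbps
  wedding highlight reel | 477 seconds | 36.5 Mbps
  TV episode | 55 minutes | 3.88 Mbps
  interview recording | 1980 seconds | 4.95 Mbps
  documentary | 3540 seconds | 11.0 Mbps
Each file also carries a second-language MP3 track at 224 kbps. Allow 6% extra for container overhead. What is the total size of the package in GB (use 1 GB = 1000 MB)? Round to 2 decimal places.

14.50 GB

Audio: 224 kbps = 0.224 Mbps.
dashcam clip: 7.374 Mbps × 1140 s × 1.06 = 8910.7 Mb
lecture capture: 3.474 Mbps × 5760 s × 1.06 = 21210.9 Mb
wedding highlight reel: 36.724 Mbps × 477 s × 1.06 = 18568.4 Mb
TV episode: 4.104 Mbps × 3300 s × 1.06 = 14355.8 Mb
interview recording: 5.174 Mbps × 1980 s × 1.06 = 10859.2 Mb
documentary: 11.224 Mbps × 3540 s × 1.06 = 42116.9 Mb
Total: 116021.9 Mb = 14502.7 MB.
= 14.50 GB.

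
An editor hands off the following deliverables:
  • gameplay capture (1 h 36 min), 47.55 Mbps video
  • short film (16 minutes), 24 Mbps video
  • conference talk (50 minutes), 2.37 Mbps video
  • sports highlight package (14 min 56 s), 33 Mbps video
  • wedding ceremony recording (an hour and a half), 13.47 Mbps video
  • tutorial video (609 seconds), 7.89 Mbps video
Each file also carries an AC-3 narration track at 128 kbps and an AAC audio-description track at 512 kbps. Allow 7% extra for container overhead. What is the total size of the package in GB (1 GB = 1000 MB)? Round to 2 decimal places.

56.41 GB

Audio total: 128 + 512 = 640 kbps = 0.640 Mbps.
gameplay capture: 48.190 Mbps × 5760 s × 1.07 = 297004.6 Mb
short film: 24.640 Mbps × 960 s × 1.07 = 25310.2 Mb
conference talk: 3.010 Mbps × 3000 s × 1.07 = 9662.1 Mb
sports highlight package: 33.640 Mbps × 896 s × 1.07 = 32251.3 Mb
wedding ceremony recording: 14.110 Mbps × 5400 s × 1.07 = 81527.6 Mb
tutorial video: 8.530 Mbps × 609 s × 1.07 = 5558.4 Mb
Total: 451314.2 Mb = 56414.3 MB.
= 56.41 GB.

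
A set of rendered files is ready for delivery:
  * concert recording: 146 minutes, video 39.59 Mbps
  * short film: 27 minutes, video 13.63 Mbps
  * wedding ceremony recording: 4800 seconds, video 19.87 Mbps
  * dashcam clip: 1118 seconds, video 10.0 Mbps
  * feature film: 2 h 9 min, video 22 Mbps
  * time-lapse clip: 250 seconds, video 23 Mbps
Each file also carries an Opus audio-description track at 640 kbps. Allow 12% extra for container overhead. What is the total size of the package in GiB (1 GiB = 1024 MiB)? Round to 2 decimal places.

86.97 GiB

Audio: 640 kbps = 0.640 Mbps.
concert recording: 40.230 Mbps × 8760 s × 1.12 = 394704.6 Mb
short film: 14.270 Mbps × 1620 s × 1.12 = 25891.5 Mb
wedding ceremony recording: 20.510 Mbps × 4800 s × 1.12 = 110261.8 Mb
dashcam clip: 10.640 Mbps × 1118 s × 1.12 = 13323.0 Mb
feature film: 22.640 Mbps × 7740 s × 1.12 = 196261.6 Mb
time-lapse clip: 23.640 Mbps × 250 s × 1.12 = 6619.2 Mb
Total: 747061.6 Mb = 93382.7 MB.
= 86.97 GiB.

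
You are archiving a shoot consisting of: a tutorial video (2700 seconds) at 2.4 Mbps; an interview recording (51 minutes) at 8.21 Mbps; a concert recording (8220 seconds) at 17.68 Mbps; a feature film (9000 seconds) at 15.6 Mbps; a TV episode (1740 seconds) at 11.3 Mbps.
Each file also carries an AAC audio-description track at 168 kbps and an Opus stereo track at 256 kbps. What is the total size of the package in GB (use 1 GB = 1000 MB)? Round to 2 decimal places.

43.43 GB

Audio total: 168 + 256 = 424 kbps = 0.424 Mbps.
tutorial video: 2.824 Mbps × 2700 s = 7624.8 Mb
interview recording: 8.634 Mbps × 3060 s = 26420.0 Mb
concert recording: 18.104 Mbps × 8220 s = 148814.9 Mb
feature film: 16.024 Mbps × 9000 s = 144216.0 Mb
TV episode: 11.724 Mbps × 1740 s = 20399.8 Mb
Total: 347475.5 Mb = 43434.4 MB.
= 43.43 GB.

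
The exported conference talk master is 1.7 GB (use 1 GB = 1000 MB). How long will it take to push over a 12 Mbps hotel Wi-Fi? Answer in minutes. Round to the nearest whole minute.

File: 1.7 GB = 13600.0 Mb.
At 12 Mbps: 13600.0 / 12 = 1133.3 s ≈ 18.9 minutes.

19 minutes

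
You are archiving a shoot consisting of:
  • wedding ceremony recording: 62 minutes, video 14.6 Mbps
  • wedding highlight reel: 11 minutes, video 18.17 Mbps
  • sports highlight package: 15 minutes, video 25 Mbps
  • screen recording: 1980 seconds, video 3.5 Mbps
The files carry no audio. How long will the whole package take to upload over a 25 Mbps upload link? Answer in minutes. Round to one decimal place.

63.8 minutes

wedding ceremony recording: 14.600 Mbps × 3720 s = 54312.0 Mb
wedding highlight reel: 18.170 Mbps × 660 s = 11992.2 Mb
sports highlight package: 25.000 Mbps × 900 s = 22500.0 Mb
screen recording: 3.500 Mbps × 1980 s = 6930.0 Mb
Total: 95734.2 Mb = 11966.8 MB.
At 25 Mbps: 95734.2 / 25 = 3829 s ≈ 63.8 minutes.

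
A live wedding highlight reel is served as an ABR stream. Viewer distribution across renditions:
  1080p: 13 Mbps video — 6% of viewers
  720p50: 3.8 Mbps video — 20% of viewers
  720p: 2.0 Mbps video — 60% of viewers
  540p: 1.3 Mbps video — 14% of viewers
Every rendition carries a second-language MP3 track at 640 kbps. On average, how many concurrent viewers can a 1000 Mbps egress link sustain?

280

Audio: 640 kbps = 0.640 Mbps.
Average per-viewer bitrate: 0.06×13.640 + 0.20×4.440 + 0.60×2.640 + 0.14×1.940 = 3.562 Mbps.
1000 Mbps = 1,000 Mbps; 1,000 / 3.562 = 280.74 → 280.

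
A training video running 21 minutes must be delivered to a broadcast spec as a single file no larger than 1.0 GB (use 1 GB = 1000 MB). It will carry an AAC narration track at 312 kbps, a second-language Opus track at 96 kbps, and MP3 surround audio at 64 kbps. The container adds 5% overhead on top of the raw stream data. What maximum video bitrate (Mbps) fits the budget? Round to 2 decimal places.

Budget: 1.0 GB = 8000.0 Mb.
Stream payload after overhead: 8000.0 / 1.05 = 7619.0 Mb.
21 min = 1260 s
Total bitrate budget: 7619.0 Mb / 1260 s = 6.047 Mbps.
Audio total: 312 + 96 + 64 = 472 kbps = 0.472 Mbps.
Video: 6.047 − 0.472 = 5.575 Mbps.

5.57 Mbps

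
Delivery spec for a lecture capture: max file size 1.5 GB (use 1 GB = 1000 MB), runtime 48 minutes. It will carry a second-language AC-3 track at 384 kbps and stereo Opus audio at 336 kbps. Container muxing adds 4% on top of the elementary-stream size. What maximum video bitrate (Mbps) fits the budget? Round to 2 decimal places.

Budget: 1.5 GB = 12000.0 Mb.
Stream payload after overhead: 12000.0 / 1.04 = 11538.5 Mb.
48 min = 2880 s
Total bitrate budget: 11538.5 Mb / 2880 s = 4.006 Mbps.
Audio total: 384 + 336 = 720 kbps = 0.720 Mbps.
Video: 4.006 − 0.720 = 3.286 Mbps.

3.29 Mbps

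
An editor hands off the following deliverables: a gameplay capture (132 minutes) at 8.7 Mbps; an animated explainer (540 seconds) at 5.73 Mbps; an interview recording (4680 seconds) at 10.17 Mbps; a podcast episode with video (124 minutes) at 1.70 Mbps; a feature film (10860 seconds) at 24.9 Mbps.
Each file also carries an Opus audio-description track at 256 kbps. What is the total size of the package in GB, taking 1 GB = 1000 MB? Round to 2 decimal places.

51.34 GB

Audio: 256 kbps = 0.256 Mbps.
gameplay capture: 8.956 Mbps × 7920 s = 70931.5 Mb
animated explainer: 5.986 Mbps × 540 s = 3232.4 Mb
interview recording: 10.426 Mbps × 4680 s = 48793.7 Mb
podcast episode with video: 1.956 Mbps × 7440 s = 14552.6 Mb
feature film: 25.156 Mbps × 10860 s = 273194.2 Mb
Total: 410704.4 Mb = 51338.1 MB.
= 51.34 GB.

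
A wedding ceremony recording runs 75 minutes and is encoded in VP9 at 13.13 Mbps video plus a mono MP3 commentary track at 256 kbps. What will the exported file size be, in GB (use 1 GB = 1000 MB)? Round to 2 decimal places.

75 min = 4500 s
Audio: 256 kbps = 0.256 Mbps.
Total bitrate: 13.13 + 0.256 = 13.386 Mbps.
Stream data: 13.386 Mbps × 4500 s = 60237.0 Mb.
60,237 Mb ÷ 8 = 7,530 MB → 7.530 GB.

7.53 GB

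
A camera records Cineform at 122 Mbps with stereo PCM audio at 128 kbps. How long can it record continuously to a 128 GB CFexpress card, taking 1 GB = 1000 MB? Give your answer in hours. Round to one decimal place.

2.3 hours

Audio: 128 kbps = 0.128 Mbps.
Total bitrate: 122 + 0.128 = 122.128 Mbps.
Capacity: 128 GB = 1,024,000 Mb.
Recording time: 1,024,000 / 122.128 = 8,385 s ≈ 2.33 hours.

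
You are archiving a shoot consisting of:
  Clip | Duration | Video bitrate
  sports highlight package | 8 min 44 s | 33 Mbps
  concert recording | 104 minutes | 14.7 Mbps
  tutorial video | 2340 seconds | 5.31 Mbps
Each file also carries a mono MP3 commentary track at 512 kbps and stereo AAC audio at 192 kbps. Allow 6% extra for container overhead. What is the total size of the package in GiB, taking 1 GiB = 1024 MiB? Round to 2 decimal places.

15.78 GiB

Audio total: 512 + 192 = 704 kbps = 0.704 Mbps.
sports highlight package: 33.704 Mbps × 524 s × 1.06 = 18720.5 Mb
concert recording: 15.404 Mbps × 6240 s × 1.06 = 101888.2 Mb
tutorial video: 6.014 Mbps × 2340 s × 1.06 = 14917.1 Mb
Total: 135525.9 Mb = 16940.7 MB.
= 15.78 GiB.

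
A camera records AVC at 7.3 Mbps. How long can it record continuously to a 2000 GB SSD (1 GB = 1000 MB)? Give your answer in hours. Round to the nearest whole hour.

Capacity: 2000 GB = 16,000,000 Mb.
Recording time: 16,000,000 / 7.300 = 2,191,781 s ≈ 609 hours.

609 hours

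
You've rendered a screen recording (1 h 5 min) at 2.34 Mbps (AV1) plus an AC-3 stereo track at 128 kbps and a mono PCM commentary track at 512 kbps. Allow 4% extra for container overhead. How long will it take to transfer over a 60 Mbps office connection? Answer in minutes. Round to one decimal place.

1 h 5 min = 65 min = 3900 s
Audio total: 128 + 512 = 640 kbps = 0.640 Mbps.
Total bitrate: 2.980 Mbps.
File: 2.980 Mbps × 3900 s = 11622.0 Mb.
With 4% container overhead: ×1.04. → 12086.9 Mb.
At 60 Mbps: 12086.9 / 60 = 201.4 s ≈ 3.36 minutes.

3.4 minutes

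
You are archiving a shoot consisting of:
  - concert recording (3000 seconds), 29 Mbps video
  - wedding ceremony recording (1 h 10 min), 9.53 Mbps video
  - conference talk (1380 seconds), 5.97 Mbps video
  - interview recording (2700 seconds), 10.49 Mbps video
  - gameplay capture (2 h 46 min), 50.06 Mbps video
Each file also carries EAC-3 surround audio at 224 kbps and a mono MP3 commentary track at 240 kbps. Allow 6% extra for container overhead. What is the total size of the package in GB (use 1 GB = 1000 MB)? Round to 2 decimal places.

Audio total: 224 + 240 = 464 kbps = 0.464 Mbps.
concert recording: 29.464 Mbps × 3000 s × 1.06 = 93695.5 Mb
wedding ceremony recording: 9.994 Mbps × 4200 s × 1.06 = 44493.3 Mb
conference talk: 6.434 Mbps × 1380 s × 1.06 = 9411.7 Mb
interview recording: 10.954 Mbps × 2700 s × 1.06 = 31350.3 Mb
gameplay capture: 50.524 Mbps × 9960 s × 1.06 = 533412.2 Mb
Total: 712363.0 Mb = 89045.4 MB.
= 89.05 GB.

89.05 GB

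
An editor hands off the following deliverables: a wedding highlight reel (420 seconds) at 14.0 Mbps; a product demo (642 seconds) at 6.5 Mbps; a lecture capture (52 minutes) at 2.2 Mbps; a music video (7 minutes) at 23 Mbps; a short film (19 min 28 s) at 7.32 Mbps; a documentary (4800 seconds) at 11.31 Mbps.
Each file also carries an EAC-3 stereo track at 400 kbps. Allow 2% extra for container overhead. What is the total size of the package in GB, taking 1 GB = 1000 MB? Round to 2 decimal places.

11.94 GB

Audio: 400 kbps = 0.400 Mbps.
wedding highlight reel: 14.400 Mbps × 420 s × 1.02 = 6169.0 Mb
product demo: 6.900 Mbps × 642 s × 1.02 = 4518.4 Mb
lecture capture: 2.600 Mbps × 3120 s × 1.02 = 8274.2 Mb
music video: 23.400 Mbps × 420 s × 1.02 = 10024.6 Mb
short film: 7.720 Mbps × 1168 s × 1.02 = 9197.3 Mb
documentary: 11.710 Mbps × 4800 s × 1.02 = 57332.2 Mb
Total: 95515.6 Mb = 11939.5 MB.
= 11.94 GB.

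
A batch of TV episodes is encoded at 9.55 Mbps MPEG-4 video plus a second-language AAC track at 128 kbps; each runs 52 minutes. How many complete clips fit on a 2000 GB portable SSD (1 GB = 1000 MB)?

529

52 min = 3120 s
Audio: 128 kbps = 0.128 Mbps.
Total bitrate: 9.678 Mbps.
Per item: 9.678 Mbps × 3120 s = 30,195 Mb = 3,774 MB.
Capacity: 2000 GB = 16,000,000 Mb; 529.88 items → 529 complete.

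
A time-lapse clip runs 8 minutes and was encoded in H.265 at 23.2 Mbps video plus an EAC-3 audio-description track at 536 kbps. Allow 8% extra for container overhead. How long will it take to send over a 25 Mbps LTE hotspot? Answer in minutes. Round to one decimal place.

8.2 minutes

8 min = 480 s
Audio: 536 kbps = 0.536 Mbps.
Total bitrate: 23.736 Mbps.
File: 23.736 Mbps × 480 s = 11393.3 Mb.
With 8% container overhead: ×1.08. → 12304.7 Mb.
At 25 Mbps: 12304.7 / 25 = 492.2 s ≈ 8.2 minutes.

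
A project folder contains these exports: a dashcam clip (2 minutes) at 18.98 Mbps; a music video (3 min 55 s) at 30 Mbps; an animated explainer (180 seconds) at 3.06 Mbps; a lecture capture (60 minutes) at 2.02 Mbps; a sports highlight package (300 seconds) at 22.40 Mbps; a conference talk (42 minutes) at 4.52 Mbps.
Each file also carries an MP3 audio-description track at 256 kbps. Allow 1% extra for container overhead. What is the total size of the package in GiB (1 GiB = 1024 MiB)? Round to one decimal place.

Audio: 256 kbps = 0.256 Mbps.
dashcam clip: 19.236 Mbps × 120 s × 1.01 = 2331.4 Mb
music video: 30.256 Mbps × 235 s × 1.01 = 7181.3 Mb
animated explainer: 3.316 Mbps × 180 s × 1.01 = 602.8 Mb
lecture capture: 2.276 Mbps × 3600 s × 1.01 = 8275.5 Mb
sports highlight package: 22.656 Mbps × 300 s × 1.01 = 6864.8 Mb
conference talk: 4.776 Mbps × 2520 s × 1.01 = 12155.9 Mb
Total: 37411.7 Mb = 4676.5 MB.
= 4.355 GiB.

4.4 GiB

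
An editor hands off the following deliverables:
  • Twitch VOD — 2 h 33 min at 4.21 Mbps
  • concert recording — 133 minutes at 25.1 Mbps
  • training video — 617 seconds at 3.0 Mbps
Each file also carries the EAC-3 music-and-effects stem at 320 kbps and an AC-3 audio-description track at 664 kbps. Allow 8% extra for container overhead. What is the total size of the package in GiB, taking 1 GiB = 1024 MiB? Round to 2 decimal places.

32.47 GiB

Audio total: 320 + 664 = 984 kbps = 0.984 Mbps.
Twitch VOD: 5.194 Mbps × 9180 s × 1.08 = 51495.4 Mb
concert recording: 26.084 Mbps × 7980 s × 1.08 = 224802.3 Mb
training video: 3.984 Mbps × 617 s × 1.08 = 2654.8 Mb
Total: 278952.5 Mb = 34869.1 MB.
= 32.47 GiB.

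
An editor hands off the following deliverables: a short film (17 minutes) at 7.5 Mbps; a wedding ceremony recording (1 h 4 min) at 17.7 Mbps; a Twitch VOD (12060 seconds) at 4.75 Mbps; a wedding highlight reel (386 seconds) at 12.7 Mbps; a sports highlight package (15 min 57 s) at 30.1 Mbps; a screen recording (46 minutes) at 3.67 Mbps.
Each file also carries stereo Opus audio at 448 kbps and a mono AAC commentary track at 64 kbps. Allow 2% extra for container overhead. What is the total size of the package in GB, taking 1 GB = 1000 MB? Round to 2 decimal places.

23.91 GB

Audio total: 448 + 64 = 512 kbps = 0.512 Mbps.
short film: 8.012 Mbps × 1020 s × 1.02 = 8335.7 Mb
wedding ceremony recording: 18.212 Mbps × 3840 s × 1.02 = 71332.8 Mb
Twitch VOD: 5.262 Mbps × 12060 s × 1.02 = 64728.9 Mb
wedding highlight reel: 13.212 Mbps × 386 s × 1.02 = 5201.8 Mb
sports highlight package: 30.612 Mbps × 957 s × 1.02 = 29881.6 Mb
screen recording: 4.182 Mbps × 2760 s × 1.02 = 11773.2 Mb
Total: 191254.0 Mb = 23906.7 MB.
= 23.91 GB.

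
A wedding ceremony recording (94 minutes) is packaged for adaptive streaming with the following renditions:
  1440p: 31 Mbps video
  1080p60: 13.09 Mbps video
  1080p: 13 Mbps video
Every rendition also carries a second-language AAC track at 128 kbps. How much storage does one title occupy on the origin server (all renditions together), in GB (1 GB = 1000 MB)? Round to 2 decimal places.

40.52 GB

94 min = 5640 s
Audio: 128 kbps = 0.128 Mbps.
Sum of rendition bitrates: (31+0.128) + (13.09+0.128) + (13+0.128) = 57.474 Mbps.
× 5640 s = 324,153 Mb = 40,519 MB = 40.52 GB.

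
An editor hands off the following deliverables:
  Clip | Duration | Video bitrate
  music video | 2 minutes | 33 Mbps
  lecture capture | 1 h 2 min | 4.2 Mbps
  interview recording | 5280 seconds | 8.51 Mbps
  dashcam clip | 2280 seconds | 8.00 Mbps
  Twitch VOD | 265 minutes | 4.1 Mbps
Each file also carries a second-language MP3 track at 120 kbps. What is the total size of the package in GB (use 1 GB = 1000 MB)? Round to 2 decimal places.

18.90 GB

Audio: 120 kbps = 0.120 Mbps.
music video: 33.120 Mbps × 120 s = 3974.4 Mb
lecture capture: 4.320 Mbps × 3720 s = 16070.4 Mb
interview recording: 8.630 Mbps × 5280 s = 45566.4 Mb
dashcam clip: 8.120 Mbps × 2280 s = 18513.6 Mb
Twitch VOD: 4.220 Mbps × 15900 s = 67098.0 Mb
Total: 151222.8 Mb = 18902.8 MB.
= 18.90 GB.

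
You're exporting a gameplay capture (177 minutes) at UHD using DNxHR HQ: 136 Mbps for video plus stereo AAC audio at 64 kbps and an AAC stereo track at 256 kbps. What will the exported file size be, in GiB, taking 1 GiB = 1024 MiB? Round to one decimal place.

177 min = 10620 s
Audio total: 64 + 256 = 320 kbps = 0.320 Mbps.
Total bitrate: 136 + 0.320 = 136.320 Mbps.
Stream data: 136.320 Mbps × 10620 s = 1447718.4 Mb.
1,447,718 Mb = 180,964,800,000 bytes ÷ 1,073,741,824 = 168.5 GiB.

168.5 GiB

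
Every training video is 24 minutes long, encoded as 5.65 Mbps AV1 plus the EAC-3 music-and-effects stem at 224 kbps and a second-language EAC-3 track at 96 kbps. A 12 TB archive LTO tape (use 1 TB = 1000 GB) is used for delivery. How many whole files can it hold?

24 min = 1440 s
Audio total: 224 + 96 = 320 kbps = 0.320 Mbps.
Total bitrate: 5.970 Mbps.
Per item: 5.970 Mbps × 1440 s = 8,597 Mb = 1,075 MB.
Capacity: 12 TB = 96,000,000 Mb; 11166.95 items → 11166 complete.

11166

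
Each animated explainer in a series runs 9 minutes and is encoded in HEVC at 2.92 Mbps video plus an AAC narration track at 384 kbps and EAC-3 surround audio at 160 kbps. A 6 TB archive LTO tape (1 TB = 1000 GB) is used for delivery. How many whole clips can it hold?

25660

9 min = 540 s
Audio total: 384 + 160 = 544 kbps = 0.544 Mbps.
Total bitrate: 3.464 Mbps.
Per item: 3.464 Mbps × 540 s = 1,871 Mb = 233.8 MB.
Capacity: 6 TB = 48,000,000 Mb; 25660.76 items → 25660 complete.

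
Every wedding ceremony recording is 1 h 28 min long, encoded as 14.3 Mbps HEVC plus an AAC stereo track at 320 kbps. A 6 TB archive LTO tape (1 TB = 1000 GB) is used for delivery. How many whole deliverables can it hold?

1 h 28 min = 88 min = 5280 s
Audio: 320 kbps = 0.320 Mbps.
Total bitrate: 14.620 Mbps.
Per item: 14.620 Mbps × 5280 s = 77,194 Mb = 9,649 MB.
Capacity: 6 TB = 48,000,000 Mb; 621.81 items → 621 complete.

621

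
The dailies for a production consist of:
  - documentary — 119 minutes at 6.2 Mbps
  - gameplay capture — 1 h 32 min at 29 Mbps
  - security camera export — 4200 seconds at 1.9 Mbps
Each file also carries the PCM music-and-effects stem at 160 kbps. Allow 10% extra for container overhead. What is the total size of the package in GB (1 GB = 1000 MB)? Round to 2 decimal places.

Audio: 160 kbps = 0.160 Mbps.
documentary: 6.360 Mbps × 7140 s × 1.10 = 49951.4 Mb
gameplay capture: 29.160 Mbps × 5520 s × 1.10 = 177059.5 Mb
security camera export: 2.060 Mbps × 4200 s × 1.10 = 9517.2 Mb
Total: 236528.2 Mb = 29566.0 MB.
= 29.57 GB.

29.57 GB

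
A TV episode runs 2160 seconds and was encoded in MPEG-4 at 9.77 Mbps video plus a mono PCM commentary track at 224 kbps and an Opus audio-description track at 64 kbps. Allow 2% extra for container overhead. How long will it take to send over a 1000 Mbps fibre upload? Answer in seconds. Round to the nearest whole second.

Audio total: 224 + 64 = 288 kbps = 0.288 Mbps.
Total bitrate: 10.058 Mbps.
File: 10.058 Mbps × 2160 s = 21725.3 Mb.
With 2% container overhead: ×1.02. → 22159.8 Mb.
At 1000 Mbps: 22159.8 / 1000 = 22.2 s ≈ 22.2 seconds.

22 seconds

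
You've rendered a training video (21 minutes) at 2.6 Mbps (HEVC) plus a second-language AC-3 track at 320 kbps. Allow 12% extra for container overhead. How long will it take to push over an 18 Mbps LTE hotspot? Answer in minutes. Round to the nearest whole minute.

4 minutes

21 min = 1260 s
Audio: 320 kbps = 0.320 Mbps.
Total bitrate: 2.920 Mbps.
File: 2.920 Mbps × 1260 s = 3679.2 Mb.
With 12% container overhead: ×1.12. → 4120.7 Mb.
At 18 Mbps: 4120.7 / 18 = 228.9 s ≈ 3.82 minutes.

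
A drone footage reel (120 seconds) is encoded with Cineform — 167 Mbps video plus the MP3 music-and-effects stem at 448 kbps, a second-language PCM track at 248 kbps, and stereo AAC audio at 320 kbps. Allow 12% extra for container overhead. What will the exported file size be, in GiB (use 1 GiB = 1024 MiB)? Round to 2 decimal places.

2.63 GiB

Audio total: 448 + 248 + 320 = 1016 kbps = 1.016 Mbps.
Total bitrate: 167 + 1.016 = 168.016 Mbps.
Stream data: 168.016 Mbps × 120 s = 20161.9 Mb.
With 12% container overhead: ×1.12.
22,581 Mb = 2,822,668,800 bytes ÷ 1,073,741,824 = 2.629 GiB.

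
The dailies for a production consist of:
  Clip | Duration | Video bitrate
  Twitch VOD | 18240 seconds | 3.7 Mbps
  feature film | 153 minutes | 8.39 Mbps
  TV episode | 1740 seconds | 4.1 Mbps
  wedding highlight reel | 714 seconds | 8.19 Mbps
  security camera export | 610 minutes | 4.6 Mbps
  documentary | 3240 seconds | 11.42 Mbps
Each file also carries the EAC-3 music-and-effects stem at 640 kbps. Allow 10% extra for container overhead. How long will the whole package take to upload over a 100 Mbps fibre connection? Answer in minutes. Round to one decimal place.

Audio: 640 kbps = 0.640 Mbps.
Twitch VOD: 4.340 Mbps × 18240 s × 1.10 = 87077.8 Mb
feature film: 9.030 Mbps × 9180 s × 1.10 = 91184.9 Mb
TV episode: 4.740 Mbps × 1740 s × 1.10 = 9072.4 Mb
wedding highlight reel: 8.830 Mbps × 714 s × 1.10 = 6935.1 Mb
security camera export: 5.240 Mbps × 36600 s × 1.10 = 210962.4 Mb
documentary: 12.060 Mbps × 3240 s × 1.10 = 42981.8 Mb
Total: 448214.4 Mb = 56026.8 MB.
At 100 Mbps: 448214.4 / 100 = 4482 s ≈ 74.7 minutes.

74.7 minutes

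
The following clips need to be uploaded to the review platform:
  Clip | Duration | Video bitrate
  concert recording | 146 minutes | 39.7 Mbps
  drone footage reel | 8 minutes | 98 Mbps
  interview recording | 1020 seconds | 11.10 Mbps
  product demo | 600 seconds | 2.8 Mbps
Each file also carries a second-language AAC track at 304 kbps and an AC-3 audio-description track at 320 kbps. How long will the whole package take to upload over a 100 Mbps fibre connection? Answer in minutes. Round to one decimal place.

69.1 minutes

Audio total: 304 + 320 = 624 kbps = 0.624 Mbps.
concert recording: 40.324 Mbps × 8760 s = 353238.2 Mb
drone footage reel: 98.624 Mbps × 480 s = 47339.5 Mb
interview recording: 11.724 Mbps × 1020 s = 11958.5 Mb
product demo: 3.424 Mbps × 600 s = 2054.4 Mb
Total: 414590.6 Mb = 51823.8 MB.
At 100 Mbps: 414590.6 / 100 = 4146 s ≈ 69.1 minutes.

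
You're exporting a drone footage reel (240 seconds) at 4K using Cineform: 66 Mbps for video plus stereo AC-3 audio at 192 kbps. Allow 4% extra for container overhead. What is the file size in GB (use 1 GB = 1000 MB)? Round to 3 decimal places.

2.065 GB

Audio: 192 kbps = 0.192 Mbps.
Total bitrate: 66 + 0.192 = 66.192 Mbps.
Stream data: 66.192 Mbps × 240 s = 15886.1 Mb.
With 4% container overhead: ×1.04.
16,522 Mb ÷ 8 = 2,065 MB → 2.065 GB.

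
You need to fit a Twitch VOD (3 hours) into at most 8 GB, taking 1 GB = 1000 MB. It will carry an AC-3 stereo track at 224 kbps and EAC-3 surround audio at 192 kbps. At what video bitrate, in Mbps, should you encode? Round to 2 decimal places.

5.51 Mbps

Budget: 8 GB = 64000.0 Mb.
3 h = 10800 s
Total bitrate budget: 64000.0 Mb / 10800 s = 5.926 Mbps.
Audio total: 224 + 192 = 416 kbps = 0.416 Mbps.
Video: 5.926 − 0.416 = 5.510 Mbps.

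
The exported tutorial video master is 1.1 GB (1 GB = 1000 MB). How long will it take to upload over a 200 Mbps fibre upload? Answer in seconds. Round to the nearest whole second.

File: 1.1 GB = 8800.0 Mb.
At 200 Mbps: 8800.0 / 200 = 44.0 s ≈ 44 seconds.

44 seconds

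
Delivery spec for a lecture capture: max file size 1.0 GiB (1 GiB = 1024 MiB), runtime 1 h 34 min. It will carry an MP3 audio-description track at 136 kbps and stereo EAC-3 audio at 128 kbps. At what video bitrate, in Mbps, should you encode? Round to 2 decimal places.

1.26 Mbps

Budget: 1.0 GiB = 8589.9 Mb.
1 h 34 min = 94 min = 5640 s
Total bitrate budget: 8589.9 Mb / 5640 s = 1.523 Mbps.
Audio total: 136 + 128 = 264 kbps = 0.264 Mbps.
Video: 1.523 − 0.264 = 1.259 Mbps.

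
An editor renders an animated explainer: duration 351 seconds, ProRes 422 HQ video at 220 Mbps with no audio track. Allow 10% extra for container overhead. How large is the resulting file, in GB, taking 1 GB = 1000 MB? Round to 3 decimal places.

Total bitrate: 220 Mbps.
Stream data: 220.000 Mbps × 351 s = 77220.0 Mb.
With 10% container overhead: ×1.10.
84,942 Mb ÷ 8 = 10,618 MB → 10.62 GB.

10.618 GB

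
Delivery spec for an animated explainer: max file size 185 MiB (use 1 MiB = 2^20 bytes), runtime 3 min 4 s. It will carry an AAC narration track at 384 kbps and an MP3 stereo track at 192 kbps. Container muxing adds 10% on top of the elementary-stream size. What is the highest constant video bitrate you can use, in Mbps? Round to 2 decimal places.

Budget: 185 MiB = 1551.9 Mb.
Stream payload after overhead: 1551.9 / 1.10 = 1410.8 Mb.
3 min 4 s = 184 s
Total bitrate budget: 1410.8 Mb / 184 s = 7.667 Mbps.
Audio total: 384 + 192 = 576 kbps = 0.576 Mbps.
Video: 7.667 − 0.576 = 7.091 Mbps.

7.09 Mbps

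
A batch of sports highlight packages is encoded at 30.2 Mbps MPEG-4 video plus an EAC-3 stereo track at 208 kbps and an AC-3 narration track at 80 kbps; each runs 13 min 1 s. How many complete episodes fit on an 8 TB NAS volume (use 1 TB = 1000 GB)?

2687

13 min 1 s = 781 s
Audio total: 208 + 80 = 288 kbps = 0.288 Mbps.
Total bitrate: 30.488 Mbps.
Per item: 30.488 Mbps × 781 s = 23,811 Mb = 2,976 MB.
Capacity: 8 TB = 64,000,000 Mb; 2687.82 items → 2687 complete.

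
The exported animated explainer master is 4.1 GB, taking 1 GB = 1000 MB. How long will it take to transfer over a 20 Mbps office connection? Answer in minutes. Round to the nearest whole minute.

File: 4.1 GB = 32800.0 Mb.
At 20 Mbps: 32800.0 / 20 = 1640.0 s ≈ 27.3 minutes.

27 minutes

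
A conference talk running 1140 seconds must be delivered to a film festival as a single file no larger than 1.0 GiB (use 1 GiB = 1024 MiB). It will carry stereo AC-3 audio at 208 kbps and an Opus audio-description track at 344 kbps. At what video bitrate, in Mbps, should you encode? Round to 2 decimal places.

Budget: 1.0 GiB = 8589.9 Mb.
Total bitrate budget: 8589.9 Mb / 1140 s = 7.535 Mbps.
Audio total: 208 + 344 = 552 kbps = 0.552 Mbps.
Video: 7.535 − 0.552 = 6.983 Mbps.

6.98 Mbps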